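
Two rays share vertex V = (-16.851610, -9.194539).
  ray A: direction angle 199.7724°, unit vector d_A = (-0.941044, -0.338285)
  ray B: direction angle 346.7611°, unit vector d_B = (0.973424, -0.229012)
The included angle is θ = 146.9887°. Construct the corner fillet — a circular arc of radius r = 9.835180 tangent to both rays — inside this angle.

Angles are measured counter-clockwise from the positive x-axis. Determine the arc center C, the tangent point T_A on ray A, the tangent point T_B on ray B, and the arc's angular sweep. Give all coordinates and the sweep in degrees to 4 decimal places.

center=(-16.2671,-19.4358) T_A=(-19.5942,-10.1804) T_B=(-14.0147,-9.8620) sweep=33.0113

bisector direction at 273.2668° = (0.056985,-0.998375)
center distance |VC| = r/sin(θ/2) = 9.835180/sin(73.4943°) = 10.257890
C = V + |VC|·bis = (-16.2671,-19.4358)
T_A = V + ((C−V)·d_A)·d_A = V + 2.9144·d_A = (-19.5942,-10.1804)
T_B = V + ((C−V)·d_B)·d_B = V + 2.9144·d_B = (-14.0147,-9.8620)
sweep = 180° − θ = 33.0113°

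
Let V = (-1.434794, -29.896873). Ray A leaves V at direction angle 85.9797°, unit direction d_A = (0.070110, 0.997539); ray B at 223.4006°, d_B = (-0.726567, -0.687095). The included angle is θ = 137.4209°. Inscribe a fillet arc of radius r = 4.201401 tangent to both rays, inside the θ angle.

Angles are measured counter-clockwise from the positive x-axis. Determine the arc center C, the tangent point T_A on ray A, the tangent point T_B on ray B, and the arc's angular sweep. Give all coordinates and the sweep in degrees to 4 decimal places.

bisector direction at 154.6901° = (-0.904009,0.427513)
center distance |VC| = r/sin(θ/2) = 4.201401/sin(68.7104°) = 4.509114
C = V + |VC|·bis = (-5.5111,-27.9692)
T_A = V + ((C−V)·d_A)·d_A = V + 1.6372·d_A = (-1.3200,-28.2637)
T_B = V + ((C−V)·d_B)·d_B = V + 1.6372·d_B = (-2.6243,-31.0218)
sweep = 180° − θ = 42.5791°

center=(-5.5111,-27.9692) T_A=(-1.3200,-28.2637) T_B=(-2.6243,-31.0218) sweep=42.5791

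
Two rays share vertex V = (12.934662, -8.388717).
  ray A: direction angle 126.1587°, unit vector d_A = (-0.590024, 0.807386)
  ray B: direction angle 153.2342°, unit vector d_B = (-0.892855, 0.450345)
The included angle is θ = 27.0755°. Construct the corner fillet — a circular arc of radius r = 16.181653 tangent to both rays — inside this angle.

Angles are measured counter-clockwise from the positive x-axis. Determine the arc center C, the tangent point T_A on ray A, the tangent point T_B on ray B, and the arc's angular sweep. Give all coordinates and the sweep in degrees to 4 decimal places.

center=(-39.7835,36.3252) T_A=(-26.7187,45.8727) T_B=(-47.0708,21.8773) sweep=152.9245

bisector direction at 139.6964° = (-0.762628,0.646837)
center distance |VC| = r/sin(θ/2) = 16.181653/sin(13.5378°) = 69.126966
C = V + |VC|·bis = (-39.7835,36.3252)
T_A = V + ((C−V)·d_A)·d_A = V + 67.2063·d_A = (-26.7187,45.8727)
T_B = V + ((C−V)·d_B)·d_B = V + 67.2063·d_B = (-47.0708,21.8773)
sweep = 180° − θ = 152.9245°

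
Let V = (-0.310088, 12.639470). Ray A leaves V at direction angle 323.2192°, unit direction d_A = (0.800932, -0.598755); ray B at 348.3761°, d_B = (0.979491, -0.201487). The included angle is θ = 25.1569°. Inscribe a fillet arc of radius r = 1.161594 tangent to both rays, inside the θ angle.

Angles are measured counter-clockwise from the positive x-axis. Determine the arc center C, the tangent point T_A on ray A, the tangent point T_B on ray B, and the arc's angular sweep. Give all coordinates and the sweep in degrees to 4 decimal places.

bisector direction at 335.7976° = (0.912103,-0.409960)
center distance |VC| = r/sin(θ/2) = 1.161594/sin(12.5785°) = 5.333889
C = V + |VC|·bis = (4.5550,10.4528)
T_A = V + ((C−V)·d_A)·d_A = V + 5.2059·d_A = (3.8595,9.5224)
T_B = V + ((C−V)·d_B)·d_B = V + 5.2059·d_B = (4.7890,11.5906)
sweep = 180° − θ = 154.8431°

center=(4.5550,10.4528) T_A=(3.8595,9.5224) T_B=(4.7890,11.5906) sweep=154.8431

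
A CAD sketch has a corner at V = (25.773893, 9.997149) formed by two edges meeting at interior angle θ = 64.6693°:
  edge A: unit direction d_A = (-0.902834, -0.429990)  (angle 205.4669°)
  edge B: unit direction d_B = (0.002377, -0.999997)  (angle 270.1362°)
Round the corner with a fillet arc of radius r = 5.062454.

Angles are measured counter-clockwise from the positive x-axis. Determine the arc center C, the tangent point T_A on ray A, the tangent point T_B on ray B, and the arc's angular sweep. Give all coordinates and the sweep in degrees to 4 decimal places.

center=(20.7305,1.9878) T_A=(18.5537,6.5584) T_B=(25.7929,1.9999) sweep=115.3307

bisector direction at 237.8016° = (-0.532853,-0.846208)
center distance |VC| = r/sin(θ/2) = 5.062454/sin(32.3347°) = 9.464947
C = V + |VC|·bis = (20.7305,1.9878)
T_A = V + ((C−V)·d_A)·d_A = V + 7.9973·d_A = (18.5537,6.5584)
T_B = V + ((C−V)·d_B)·d_B = V + 7.9973·d_B = (25.7929,1.9999)
sweep = 180° − θ = 115.3307°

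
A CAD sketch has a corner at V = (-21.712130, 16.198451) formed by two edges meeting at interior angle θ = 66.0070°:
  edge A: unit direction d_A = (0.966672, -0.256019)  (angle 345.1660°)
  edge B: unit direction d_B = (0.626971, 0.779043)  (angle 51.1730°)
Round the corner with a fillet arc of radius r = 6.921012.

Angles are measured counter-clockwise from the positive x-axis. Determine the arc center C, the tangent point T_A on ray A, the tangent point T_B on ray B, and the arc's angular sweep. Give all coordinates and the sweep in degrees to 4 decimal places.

center=(-9.6394,20.1607) T_A=(-11.4113,13.4703) T_B=(-15.0311,24.4999) sweep=113.9930

bisector direction at 18.1695° = (0.950138,0.311829)
center distance |VC| = r/sin(θ/2) = 6.921012/sin(33.0035°) = 12.706326
C = V + |VC|·bis = (-9.6394,20.1607)
T_A = V + ((C−V)·d_A)·d_A = V + 10.6560·d_A = (-11.4113,13.4703)
T_B = V + ((C−V)·d_B)·d_B = V + 10.6560·d_B = (-15.0311,24.4999)
sweep = 180° − θ = 113.9930°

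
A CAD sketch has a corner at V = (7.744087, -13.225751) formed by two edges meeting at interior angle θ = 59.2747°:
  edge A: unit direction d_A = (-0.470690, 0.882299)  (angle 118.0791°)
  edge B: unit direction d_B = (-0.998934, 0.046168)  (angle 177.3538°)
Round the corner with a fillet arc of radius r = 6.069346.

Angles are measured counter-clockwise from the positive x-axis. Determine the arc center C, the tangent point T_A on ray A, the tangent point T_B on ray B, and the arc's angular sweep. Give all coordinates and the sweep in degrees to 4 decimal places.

center=(-2.6321,-6.6704) T_A=(2.7229,-3.8136) T_B=(-2.9123,-12.7332) sweep=120.7253

bisector direction at 147.7164° = (-0.845415,0.534110)
center distance |VC| = r/sin(θ/2) = 6.069346/sin(29.6374°) = 12.273490
C = V + |VC|·bis = (-2.6321,-6.6704)
T_A = V + ((C−V)·d_A)·d_A = V + 10.6678·d_A = (2.7229,-3.8136)
T_B = V + ((C−V)·d_B)·d_B = V + 10.6678·d_B = (-2.9123,-12.7332)
sweep = 180° − θ = 120.7253°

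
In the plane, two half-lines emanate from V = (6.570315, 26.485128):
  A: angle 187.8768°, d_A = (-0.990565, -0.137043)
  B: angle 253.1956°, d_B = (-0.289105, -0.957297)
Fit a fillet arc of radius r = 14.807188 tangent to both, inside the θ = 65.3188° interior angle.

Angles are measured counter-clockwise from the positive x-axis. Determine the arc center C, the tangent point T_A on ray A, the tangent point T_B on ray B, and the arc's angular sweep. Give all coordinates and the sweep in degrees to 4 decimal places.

bisector direction at 220.5362° = (-0.759995,-0.649928)
center distance |VC| = r/sin(θ/2) = 14.807188/sin(32.6594°) = 27.438814
C = V + |VC|·bis = (-14.2831,8.6519)
T_A = V + ((C−V)·d_A)·d_A = V + 23.1006·d_A = (-16.3123,23.3193)
T_B = V + ((C−V)·d_B)·d_B = V + 23.1006·d_B = (-0.1082,4.3710)
sweep = 180° − θ = 114.6812°

center=(-14.2831,8.6519) T_A=(-16.3123,23.3193) T_B=(-0.1082,4.3710) sweep=114.6812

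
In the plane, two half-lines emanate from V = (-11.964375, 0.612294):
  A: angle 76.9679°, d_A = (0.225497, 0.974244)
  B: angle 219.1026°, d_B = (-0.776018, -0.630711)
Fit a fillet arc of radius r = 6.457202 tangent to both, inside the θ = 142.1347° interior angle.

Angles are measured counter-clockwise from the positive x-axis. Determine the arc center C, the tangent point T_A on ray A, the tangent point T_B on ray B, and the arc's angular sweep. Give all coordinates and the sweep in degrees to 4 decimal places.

center=(-17.7558,4.2262) T_A=(-11.4649,2.7702) T_B=(-13.6832,-0.7847) sweep=37.8653

bisector direction at 148.0352° = (-0.848374,0.529397)
center distance |VC| = r/sin(θ/2) = 6.457202/sin(71.0674°) = 6.826512
C = V + |VC|·bis = (-17.7558,4.2262)
T_A = V + ((C−V)·d_A)·d_A = V + 2.2149·d_A = (-11.4649,2.7702)
T_B = V + ((C−V)·d_B)·d_B = V + 2.2149·d_B = (-13.6832,-0.7847)
sweep = 180° − θ = 37.8653°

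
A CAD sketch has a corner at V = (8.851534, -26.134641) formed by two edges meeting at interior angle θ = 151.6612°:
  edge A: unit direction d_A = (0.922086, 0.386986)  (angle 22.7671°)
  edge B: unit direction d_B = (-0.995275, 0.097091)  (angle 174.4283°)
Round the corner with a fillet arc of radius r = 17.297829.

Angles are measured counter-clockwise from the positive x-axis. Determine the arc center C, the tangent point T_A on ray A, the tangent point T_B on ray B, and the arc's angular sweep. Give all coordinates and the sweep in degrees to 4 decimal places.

center=(6.1844,-8.4945) T_A=(12.8785,-24.4446) T_B=(4.5050,-25.7106) sweep=28.3388

bisector direction at 98.5977° = (-0.149496,0.988762)
center distance |VC| = r/sin(θ/2) = 17.297829/sin(75.8306°) = 17.840608
C = V + |VC|·bis = (6.1844,-8.4945)
T_A = V + ((C−V)·d_A)·d_A = V + 4.3672·d_A = (12.8785,-24.4446)
T_B = V + ((C−V)·d_B)·d_B = V + 4.3672·d_B = (4.5050,-25.7106)
sweep = 180° − θ = 28.3388°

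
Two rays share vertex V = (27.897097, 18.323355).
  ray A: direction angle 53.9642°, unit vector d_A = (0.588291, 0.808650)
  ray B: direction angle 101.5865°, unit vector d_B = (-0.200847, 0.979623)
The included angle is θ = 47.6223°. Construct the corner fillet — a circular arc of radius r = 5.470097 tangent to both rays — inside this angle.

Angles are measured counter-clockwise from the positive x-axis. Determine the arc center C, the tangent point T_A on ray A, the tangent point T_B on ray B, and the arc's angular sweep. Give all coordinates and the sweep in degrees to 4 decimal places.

bisector direction at 77.7754° = (0.211745,0.977325)
center distance |VC| = r/sin(θ/2) = 5.470097/sin(23.8112°) = 13.549122
C = V + |VC|·bis = (30.7661,31.5652)
T_A = V + ((C−V)·d_A)·d_A = V + 12.3958·d_A = (35.1895,28.3472)
T_B = V + ((C−V)·d_B)·d_B = V + 12.3958·d_B = (25.4074,30.4666)
sweep = 180° − θ = 132.3777°

center=(30.7661,31.5652) T_A=(35.1895,28.3472) T_B=(25.4074,30.4666) sweep=132.3777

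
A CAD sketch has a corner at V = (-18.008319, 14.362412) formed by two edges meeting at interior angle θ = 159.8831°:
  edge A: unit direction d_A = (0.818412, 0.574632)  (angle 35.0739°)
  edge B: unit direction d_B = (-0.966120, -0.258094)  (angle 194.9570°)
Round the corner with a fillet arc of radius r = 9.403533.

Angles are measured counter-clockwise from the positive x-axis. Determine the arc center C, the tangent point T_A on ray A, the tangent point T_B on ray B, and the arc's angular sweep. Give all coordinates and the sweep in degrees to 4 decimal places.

center=(-22.0468,23.0169) T_A=(-16.6432,15.3209) T_B=(-19.6198,13.9319) sweep=20.1169

bisector direction at 115.0155° = (-0.422863,0.906194)
center distance |VC| = r/sin(θ/2) = 9.403533/sin(79.9416°) = 9.550321
C = V + |VC|·bis = (-22.0468,23.0169)
T_A = V + ((C−V)·d_A)·d_A = V + 1.6680·d_A = (-16.6432,15.3209)
T_B = V + ((C−V)·d_B)·d_B = V + 1.6680·d_B = (-19.6198,13.9319)
sweep = 180° − θ = 20.1169°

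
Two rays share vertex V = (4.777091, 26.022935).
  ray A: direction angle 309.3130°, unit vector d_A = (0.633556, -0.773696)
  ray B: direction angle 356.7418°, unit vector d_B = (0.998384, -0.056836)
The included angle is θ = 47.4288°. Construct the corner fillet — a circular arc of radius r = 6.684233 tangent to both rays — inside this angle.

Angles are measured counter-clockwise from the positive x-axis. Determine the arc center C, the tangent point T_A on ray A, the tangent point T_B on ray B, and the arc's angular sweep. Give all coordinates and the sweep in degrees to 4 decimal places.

bisector direction at 333.0274° = (0.891224,-0.453564)
center distance |VC| = r/sin(θ/2) = 6.684233/sin(23.7144°) = 16.620090
C = V + |VC|·bis = (19.5893,18.4847)
T_A = V + ((C−V)·d_A)·d_A = V + 15.2167·d_A = (14.4177,14.2498)
T_B = V + ((C−V)·d_B)·d_B = V + 15.2167·d_B = (19.9692,25.1581)
sweep = 180° − θ = 132.5712°

center=(19.5893,18.4847) T_A=(14.4177,14.2498) T_B=(19.9692,25.1581) sweep=132.5712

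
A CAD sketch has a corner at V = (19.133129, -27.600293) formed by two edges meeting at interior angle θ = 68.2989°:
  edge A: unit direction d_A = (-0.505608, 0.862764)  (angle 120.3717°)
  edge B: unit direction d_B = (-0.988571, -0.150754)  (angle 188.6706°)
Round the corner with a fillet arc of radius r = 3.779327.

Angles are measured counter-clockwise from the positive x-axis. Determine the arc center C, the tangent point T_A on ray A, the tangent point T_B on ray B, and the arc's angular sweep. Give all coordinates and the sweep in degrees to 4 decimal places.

bisector direction at 154.5212° = (-0.902744,0.430178)
center distance |VC| = r/sin(θ/2) = 3.779327/sin(34.1495°) = 6.732526
C = V + |VC|·bis = (13.0554,-24.7041)
T_A = V + ((C−V)·d_A)·d_A = V + 5.5717·d_A = (16.3160,-22.7933)
T_B = V + ((C−V)·d_B)·d_B = V + 5.5717·d_B = (13.6251,-28.4402)
sweep = 180° − θ = 111.7011°

center=(13.0554,-24.7041) T_A=(16.3160,-22.7933) T_B=(13.6251,-28.4402) sweep=111.7011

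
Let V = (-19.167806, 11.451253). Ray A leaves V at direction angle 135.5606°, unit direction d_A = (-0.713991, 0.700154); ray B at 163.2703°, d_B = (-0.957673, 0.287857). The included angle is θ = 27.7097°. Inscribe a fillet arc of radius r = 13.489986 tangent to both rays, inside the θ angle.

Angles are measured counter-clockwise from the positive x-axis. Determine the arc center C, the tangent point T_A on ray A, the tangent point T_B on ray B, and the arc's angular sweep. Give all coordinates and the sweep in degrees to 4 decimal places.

center=(-67.6649,40.1147) T_A=(-58.2198,49.7464) T_B=(-71.5480,27.1957) sweep=152.2903

bisector direction at 149.4154° = (-0.860879,0.508809)
center distance |VC| = r/sin(θ/2) = 13.489986/sin(13.8549°) = 56.334317
C = V + |VC|·bis = (-67.6649,40.1147)
T_A = V + ((C−V)·d_A)·d_A = V + 54.6953·d_A = (-58.2198,49.7464)
T_B = V + ((C−V)·d_B)·d_B = V + 54.6953·d_B = (-71.5480,27.1957)
sweep = 180° − θ = 152.2903°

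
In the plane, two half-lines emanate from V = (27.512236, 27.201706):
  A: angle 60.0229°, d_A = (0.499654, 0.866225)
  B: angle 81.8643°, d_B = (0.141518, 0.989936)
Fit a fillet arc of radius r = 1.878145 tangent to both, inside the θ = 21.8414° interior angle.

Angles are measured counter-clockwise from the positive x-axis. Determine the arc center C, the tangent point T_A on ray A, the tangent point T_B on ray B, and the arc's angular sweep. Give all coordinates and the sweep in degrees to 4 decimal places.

center=(30.7490,36.5721) T_A=(32.3759,35.6337) T_B=(28.8898,36.8379) sweep=158.1586

bisector direction at 70.9436° = (0.326499,0.945198)
center distance |VC| = r/sin(θ/2) = 1.878145/sin(10.9207°) = 9.913661
C = V + |VC|·bis = (30.7490,36.5721)
T_A = V + ((C−V)·d_A)·d_A = V + 9.7341·d_A = (32.3759,35.6337)
T_B = V + ((C−V)·d_B)·d_B = V + 9.7341·d_B = (28.8898,36.8379)
sweep = 180° − θ = 158.1586°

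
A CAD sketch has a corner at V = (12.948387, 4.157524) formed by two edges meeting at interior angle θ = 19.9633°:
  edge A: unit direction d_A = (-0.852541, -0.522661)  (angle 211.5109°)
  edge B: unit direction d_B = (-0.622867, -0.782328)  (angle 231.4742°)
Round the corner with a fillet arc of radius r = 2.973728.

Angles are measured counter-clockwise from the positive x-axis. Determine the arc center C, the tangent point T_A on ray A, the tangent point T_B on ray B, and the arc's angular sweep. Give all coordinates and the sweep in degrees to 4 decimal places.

bisector direction at 221.4925° = (-0.749042,-0.662523)
center distance |VC| = r/sin(θ/2) = 2.973728/sin(9.9817°) = 17.156179
C = V + |VC|·bis = (0.0977,-7.2088)
T_A = V + ((C−V)·d_A)·d_A = V + 16.8965·d_A = (-1.4566,-4.6736)
T_B = V + ((C−V)·d_B)·d_B = V + 16.8965·d_B = (2.4241,-9.0611)
sweep = 180° − θ = 160.0367°

center=(0.0977,-7.2088) T_A=(-1.4566,-4.6736) T_B=(2.4241,-9.0611) sweep=160.0367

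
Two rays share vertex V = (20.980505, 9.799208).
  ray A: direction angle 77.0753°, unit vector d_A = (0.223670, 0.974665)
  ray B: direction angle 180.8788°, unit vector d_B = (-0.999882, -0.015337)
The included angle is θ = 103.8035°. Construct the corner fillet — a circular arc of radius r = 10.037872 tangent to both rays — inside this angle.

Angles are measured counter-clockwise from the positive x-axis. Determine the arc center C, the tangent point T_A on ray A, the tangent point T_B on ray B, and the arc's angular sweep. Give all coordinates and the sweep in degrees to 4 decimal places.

bisector direction at 128.9771° = (-0.629009,0.777398)
center distance |VC| = r/sin(θ/2) = 10.037872/sin(51.9017°) = 12.755350
C = V + |VC|·bis = (12.9573,19.7152)
T_A = V + ((C−V)·d_A)·d_A = V + 7.8702·d_A = (22.7408,17.4700)
T_B = V + ((C−V)·d_B)·d_B = V + 7.8702·d_B = (13.1112,9.6785)
sweep = 180° − θ = 76.1965°

center=(12.9573,19.7152) T_A=(22.7408,17.4700) T_B=(13.1112,9.6785) sweep=76.1965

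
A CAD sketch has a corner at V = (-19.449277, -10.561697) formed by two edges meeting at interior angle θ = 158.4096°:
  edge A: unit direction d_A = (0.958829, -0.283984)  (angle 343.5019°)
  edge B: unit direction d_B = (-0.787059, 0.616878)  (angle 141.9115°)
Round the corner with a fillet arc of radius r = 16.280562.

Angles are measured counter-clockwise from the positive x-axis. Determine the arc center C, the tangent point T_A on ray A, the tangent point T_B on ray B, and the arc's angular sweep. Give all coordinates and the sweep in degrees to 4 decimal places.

bisector direction at 62.7067° = (0.458546,0.888671)
center distance |VC| = r/sin(θ/2) = 16.280562/sin(79.2048°) = 16.573871
C = V + |VC|·bis = (-11.8494,4.1670)
T_A = V + ((C−V)·d_A)·d_A = V + 3.1043·d_A = (-16.4728,-11.4433)
T_B = V + ((C−V)·d_B)·d_B = V + 3.1043·d_B = (-21.8925,-8.6467)
sweep = 180° − θ = 21.5904°

center=(-11.8494,4.1670) T_A=(-16.4728,-11.4433) T_B=(-21.8925,-8.6467) sweep=21.5904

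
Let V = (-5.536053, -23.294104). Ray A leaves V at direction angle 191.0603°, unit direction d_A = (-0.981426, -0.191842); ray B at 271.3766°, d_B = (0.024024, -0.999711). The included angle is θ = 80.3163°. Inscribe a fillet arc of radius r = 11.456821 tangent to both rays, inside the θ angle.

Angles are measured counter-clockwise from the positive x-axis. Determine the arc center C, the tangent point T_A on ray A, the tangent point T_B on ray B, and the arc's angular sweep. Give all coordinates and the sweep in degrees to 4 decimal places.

center=(-16.6634,-37.1428) T_A=(-18.8613,-25.8988) T_B=(-5.2099,-36.8676) sweep=99.6837

bisector direction at 231.2184° = (-0.626353,-0.779540)
center distance |VC| = r/sin(θ/2) = 11.456821/sin(40.1581°) = 17.765278
C = V + |VC|·bis = (-16.6634,-37.1428)
T_A = V + ((C−V)·d_A)·d_A = V + 13.5774·d_A = (-18.8613,-25.8988)
T_B = V + ((C−V)·d_B)·d_B = V + 13.5774·d_B = (-5.2099,-36.8676)
sweep = 180° − θ = 99.6837°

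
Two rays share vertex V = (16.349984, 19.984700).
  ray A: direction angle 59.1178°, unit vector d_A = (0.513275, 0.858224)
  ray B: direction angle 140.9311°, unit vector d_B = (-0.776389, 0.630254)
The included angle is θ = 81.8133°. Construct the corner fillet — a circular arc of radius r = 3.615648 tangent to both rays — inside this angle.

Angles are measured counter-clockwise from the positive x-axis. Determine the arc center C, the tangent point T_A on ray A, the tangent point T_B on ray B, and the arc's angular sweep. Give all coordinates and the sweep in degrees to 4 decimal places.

center=(15.3889,25.4219) T_A=(18.4919,23.5661) T_B=(13.1101,22.6148) sweep=98.1867

bisector direction at 100.0245° = (-0.174068,0.984734)
center distance |VC| = r/sin(θ/2) = 3.615648/sin(40.9066°) = 5.521519
C = V + |VC|·bis = (15.3889,25.4219)
T_A = V + ((C−V)·d_A)·d_A = V + 4.1730·d_A = (18.4919,23.5661)
T_B = V + ((C−V)·d_B)·d_B = V + 4.1730·d_B = (13.1101,22.6148)
sweep = 180° − θ = 98.1867°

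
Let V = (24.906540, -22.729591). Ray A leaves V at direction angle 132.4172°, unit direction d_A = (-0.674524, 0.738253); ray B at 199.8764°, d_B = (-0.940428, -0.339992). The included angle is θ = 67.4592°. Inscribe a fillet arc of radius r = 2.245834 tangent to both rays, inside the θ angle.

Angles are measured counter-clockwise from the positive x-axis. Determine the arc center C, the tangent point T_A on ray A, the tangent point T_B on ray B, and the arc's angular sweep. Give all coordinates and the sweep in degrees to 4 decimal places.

center=(20.9796,-21.7612) T_A=(22.6376,-20.2463) T_B=(21.7432,-23.8732) sweep=112.5408

bisector direction at 166.1468° = (-0.970912,0.239435)
center distance |VC| = r/sin(θ/2) = 2.245834/sin(33.7296°) = 4.044550
C = V + |VC|·bis = (20.9796,-21.7612)
T_A = V + ((C−V)·d_A)·d_A = V + 3.3637·d_A = (22.6376,-20.2463)
T_B = V + ((C−V)·d_B)·d_B = V + 3.3637·d_B = (21.7432,-23.8732)
sweep = 180° − θ = 112.5408°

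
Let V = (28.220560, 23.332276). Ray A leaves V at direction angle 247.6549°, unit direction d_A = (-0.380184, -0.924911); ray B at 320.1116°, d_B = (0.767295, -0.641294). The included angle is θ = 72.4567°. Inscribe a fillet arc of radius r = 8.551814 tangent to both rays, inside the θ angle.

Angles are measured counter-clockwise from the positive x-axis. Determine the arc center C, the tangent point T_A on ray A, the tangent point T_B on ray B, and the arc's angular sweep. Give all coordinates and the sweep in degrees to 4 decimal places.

bisector direction at 283.8833° = (0.239944,-0.970787)
center distance |VC| = r/sin(θ/2) = 8.551814/sin(36.2283°) = 14.469955
C = V + |VC|·bis = (31.6925,9.2850)
T_A = V + ((C−V)·d_A)·d_A = V + 11.6724·d_A = (23.7829,12.5363)
T_B = V + ((C−V)·d_B)·d_B = V + 11.6724·d_B = (37.1768,15.8468)
sweep = 180° − θ = 107.5433°

center=(31.6925,9.2850) T_A=(23.7829,12.5363) T_B=(37.1768,15.8468) sweep=107.5433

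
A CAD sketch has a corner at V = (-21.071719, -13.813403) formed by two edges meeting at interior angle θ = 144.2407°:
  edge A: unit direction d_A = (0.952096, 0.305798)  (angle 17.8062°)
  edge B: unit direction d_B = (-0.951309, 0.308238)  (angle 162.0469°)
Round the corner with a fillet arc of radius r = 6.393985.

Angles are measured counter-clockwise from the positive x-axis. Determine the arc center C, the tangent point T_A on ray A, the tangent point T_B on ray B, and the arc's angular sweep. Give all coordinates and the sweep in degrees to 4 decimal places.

bisector direction at 89.9266° = (0.001282,0.999999)
center distance |VC| = r/sin(θ/2) = 6.393985/sin(72.1204°) = 6.718463
C = V + |VC|·bis = (-21.0631,-7.0949)
T_A = V + ((C−V)·d_A)·d_A = V + 2.0627·d_A = (-19.1078,-13.1826)
T_B = V + ((C−V)·d_B)·d_B = V + 2.0627·d_B = (-23.0340,-13.1776)
sweep = 180° − θ = 35.7593°

center=(-21.0631,-7.0949) T_A=(-19.1078,-13.1826) T_B=(-23.0340,-13.1776) sweep=35.7593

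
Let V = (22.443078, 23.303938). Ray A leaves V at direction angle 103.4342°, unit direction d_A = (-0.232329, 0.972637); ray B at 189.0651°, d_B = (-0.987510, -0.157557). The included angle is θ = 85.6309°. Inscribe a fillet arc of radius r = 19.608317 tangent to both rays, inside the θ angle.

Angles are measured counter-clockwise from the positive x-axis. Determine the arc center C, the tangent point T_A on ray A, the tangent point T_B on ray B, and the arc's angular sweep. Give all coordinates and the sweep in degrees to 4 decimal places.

center=(-1.5456,39.3329) T_A=(17.5262,43.8885) T_B=(1.5438,19.9695) sweep=94.3691

bisector direction at 146.2497° = (-0.831466,0.555575)
center distance |VC| = r/sin(θ/2) = 19.608317/sin(42.8154°) = 28.851071
C = V + |VC|·bis = (-1.5456,39.3329)
T_A = V + ((C−V)·d_A)·d_A = V + 21.1636·d_A = (17.5262,43.8885)
T_B = V + ((C−V)·d_B)·d_B = V + 21.1636·d_B = (1.5438,19.9695)
sweep = 180° − θ = 94.3691°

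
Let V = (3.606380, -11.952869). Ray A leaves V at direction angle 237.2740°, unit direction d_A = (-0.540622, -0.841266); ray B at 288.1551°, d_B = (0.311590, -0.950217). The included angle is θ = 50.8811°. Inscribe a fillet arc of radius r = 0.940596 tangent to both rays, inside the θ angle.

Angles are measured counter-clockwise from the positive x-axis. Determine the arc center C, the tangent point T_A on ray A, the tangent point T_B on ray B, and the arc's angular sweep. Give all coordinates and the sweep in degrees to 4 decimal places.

bisector direction at 262.7145° = (-0.126813,-0.991927)
center distance |VC| = r/sin(θ/2) = 0.940596/sin(25.4406°) = 2.189600
C = V + |VC|·bis = (3.3287,-14.1248)
T_A = V + ((C−V)·d_A)·d_A = V + 1.9773·d_A = (2.5374,-13.6163)
T_B = V + ((C−V)·d_B)·d_B = V + 1.9773·d_B = (4.2225,-13.8317)
sweep = 180° − θ = 129.1189°

center=(3.3287,-14.1248) T_A=(2.5374,-13.6163) T_B=(4.2225,-13.8317) sweep=129.1189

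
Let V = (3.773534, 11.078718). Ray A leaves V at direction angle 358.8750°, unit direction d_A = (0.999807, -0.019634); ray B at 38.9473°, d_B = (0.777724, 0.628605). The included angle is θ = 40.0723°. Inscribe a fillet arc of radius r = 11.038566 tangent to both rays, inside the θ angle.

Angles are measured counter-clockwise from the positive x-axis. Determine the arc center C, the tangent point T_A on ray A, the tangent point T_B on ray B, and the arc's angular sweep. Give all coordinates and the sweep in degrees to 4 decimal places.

center=(34.2532,21.5209) T_A=(34.0365,10.4844) T_B=(27.3143,30.1058) sweep=139.9277

bisector direction at 18.9112° = (0.946022,0.324102)
center distance |VC| = r/sin(θ/2) = 11.038566/sin(20.0361°) = 32.218764
C = V + |VC|·bis = (34.2532,21.5209)
T_A = V + ((C−V)·d_A)·d_A = V + 30.2688·d_A = (34.0365,10.4844)
T_B = V + ((C−V)·d_B)·d_B = V + 30.2688·d_B = (27.3143,30.1058)
sweep = 180° − θ = 139.9277°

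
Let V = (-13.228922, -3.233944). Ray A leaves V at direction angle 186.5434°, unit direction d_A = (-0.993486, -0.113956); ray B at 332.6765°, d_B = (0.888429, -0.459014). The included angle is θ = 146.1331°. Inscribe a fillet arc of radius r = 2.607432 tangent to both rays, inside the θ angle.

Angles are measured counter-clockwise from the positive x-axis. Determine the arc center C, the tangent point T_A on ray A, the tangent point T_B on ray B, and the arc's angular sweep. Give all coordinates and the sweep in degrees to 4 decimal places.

center=(-13.7205,-5.9149) T_A=(-14.0176,-3.3244) T_B=(-12.5236,-3.5983) sweep=33.8669

bisector direction at 259.6099° = (-0.180348,-0.983603)
center distance |VC| = r/sin(θ/2) = 2.607432/sin(73.0666°) = 2.725604
C = V + |VC|·bis = (-13.7205,-5.9149)
T_A = V + ((C−V)·d_A)·d_A = V + 0.7939·d_A = (-14.0176,-3.3244)
T_B = V + ((C−V)·d_B)·d_B = V + 0.7939·d_B = (-12.5236,-3.5983)
sweep = 180° − θ = 33.8669°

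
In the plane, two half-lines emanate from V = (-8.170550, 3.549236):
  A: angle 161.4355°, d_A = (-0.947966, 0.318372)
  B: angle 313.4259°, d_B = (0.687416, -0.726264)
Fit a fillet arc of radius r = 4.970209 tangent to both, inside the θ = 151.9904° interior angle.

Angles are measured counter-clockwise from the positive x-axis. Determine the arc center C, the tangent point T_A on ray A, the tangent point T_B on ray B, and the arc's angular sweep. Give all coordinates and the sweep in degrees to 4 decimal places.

center=(-10.9281,-0.7677) T_A=(-9.3457,3.9439) T_B=(-7.3184,2.6489) sweep=28.0096

bisector direction at 237.4307° = (-0.538319,-0.842741)
center distance |VC| = r/sin(θ/2) = 4.970209/sin(75.9952°) = 5.122472
C = V + |VC|·bis = (-10.9281,-0.7677)
T_A = V + ((C−V)·d_A)·d_A = V + 1.2397·d_A = (-9.3457,3.9439)
T_B = V + ((C−V)·d_B)·d_B = V + 1.2397·d_B = (-7.3184,2.6489)
sweep = 180° − θ = 28.0096°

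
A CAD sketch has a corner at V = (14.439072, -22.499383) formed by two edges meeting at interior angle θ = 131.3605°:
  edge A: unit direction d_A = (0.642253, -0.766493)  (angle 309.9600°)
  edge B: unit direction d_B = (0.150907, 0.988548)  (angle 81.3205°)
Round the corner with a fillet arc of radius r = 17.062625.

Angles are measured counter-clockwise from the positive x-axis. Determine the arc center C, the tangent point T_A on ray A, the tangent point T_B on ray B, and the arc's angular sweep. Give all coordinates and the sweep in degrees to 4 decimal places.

center=(32.4700,-17.4514) T_A=(19.3916,-28.4099) T_B=(15.6027,-14.8765) sweep=48.6395

bisector direction at 15.6403° = (0.962973,0.269596)
center distance |VC| = r/sin(θ/2) = 17.062625/sin(65.6803°) = 18.724183
C = V + |VC|·bis = (32.4700,-17.4514)
T_A = V + ((C−V)·d_A)·d_A = V + 7.7112·d_A = (19.3916,-28.4099)
T_B = V + ((C−V)·d_B)·d_B = V + 7.7112·d_B = (15.6027,-14.8765)
sweep = 180° − θ = 48.6395°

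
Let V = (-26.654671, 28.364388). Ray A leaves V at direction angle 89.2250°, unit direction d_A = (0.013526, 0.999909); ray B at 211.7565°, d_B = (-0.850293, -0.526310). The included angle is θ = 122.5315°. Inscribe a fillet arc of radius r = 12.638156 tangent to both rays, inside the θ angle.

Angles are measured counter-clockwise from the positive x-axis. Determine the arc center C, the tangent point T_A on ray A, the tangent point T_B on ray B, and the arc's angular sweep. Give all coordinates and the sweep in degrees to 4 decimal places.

center=(-39.1979,35.4637) T_A=(-26.5609,35.2928) T_B=(-32.5464,24.7176) sweep=57.4685

bisector direction at 150.4907° = (-0.870276,0.492564)
center distance |VC| = r/sin(θ/2) = 12.638156/sin(61.2657°) = 14.412986
C = V + |VC|·bis = (-39.1979,35.4637)
T_A = V + ((C−V)·d_A)·d_A = V + 6.9290·d_A = (-26.5609,35.2928)
T_B = V + ((C−V)·d_B)·d_B = V + 6.9290·d_B = (-32.5464,24.7176)
sweep = 180° − θ = 57.4685°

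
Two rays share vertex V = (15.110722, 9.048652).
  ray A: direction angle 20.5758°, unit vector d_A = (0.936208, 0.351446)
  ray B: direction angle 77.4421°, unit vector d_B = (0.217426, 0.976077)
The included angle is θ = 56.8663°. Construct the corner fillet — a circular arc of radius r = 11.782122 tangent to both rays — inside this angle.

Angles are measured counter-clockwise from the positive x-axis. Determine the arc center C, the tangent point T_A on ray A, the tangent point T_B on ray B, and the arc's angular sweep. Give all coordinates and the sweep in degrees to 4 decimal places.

center=(31.3423,27.7268) T_A=(35.4831,16.6963) T_B=(19.8420,30.2885) sweep=123.1337

bisector direction at 49.0089° = (0.655941,0.754812)
center distance |VC| = r/sin(θ/2) = 11.782122/sin(28.4332°) = 24.745439
C = V + |VC|·bis = (31.3423,27.7268)
T_A = V + ((C−V)·d_A)·d_A = V + 21.7605·d_A = (35.4831,16.6963)
T_B = V + ((C−V)·d_B)·d_B = V + 21.7605·d_B = (19.8420,30.2885)
sweep = 180° − θ = 123.1337°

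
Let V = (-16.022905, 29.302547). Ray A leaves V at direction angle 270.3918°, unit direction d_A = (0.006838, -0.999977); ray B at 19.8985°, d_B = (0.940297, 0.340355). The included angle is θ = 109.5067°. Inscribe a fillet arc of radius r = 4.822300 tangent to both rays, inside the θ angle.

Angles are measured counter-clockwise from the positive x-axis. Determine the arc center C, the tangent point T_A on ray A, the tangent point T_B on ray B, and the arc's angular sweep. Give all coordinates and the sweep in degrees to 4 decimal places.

bisector direction at 325.1452° = (0.820602,-0.571499)
center distance |VC| = r/sin(θ/2) = 4.822300/sin(54.7533°) = 5.904795
C = V + |VC|·bis = (-11.1774,25.9280)
T_A = V + ((C−V)·d_A)·d_A = V + 3.4076·d_A = (-15.9996,25.8950)
T_B = V + ((C−V)·d_B)·d_B = V + 3.4076·d_B = (-12.8187,30.4624)
sweep = 180° − θ = 70.4933°

center=(-11.1774,25.9280) T_A=(-15.9996,25.8950) T_B=(-12.8187,30.4624) sweep=70.4933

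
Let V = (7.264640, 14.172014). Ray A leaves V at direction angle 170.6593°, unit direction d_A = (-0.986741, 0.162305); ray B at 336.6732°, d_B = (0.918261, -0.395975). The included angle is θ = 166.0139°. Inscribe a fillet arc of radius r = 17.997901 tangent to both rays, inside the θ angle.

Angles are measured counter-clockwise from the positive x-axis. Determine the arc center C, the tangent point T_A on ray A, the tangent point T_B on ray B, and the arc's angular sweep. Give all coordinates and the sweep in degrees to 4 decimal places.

bisector direction at 253.6663° = (-0.281232,-0.959640)
center distance |VC| = r/sin(θ/2) = 17.997901/sin(83.0070°) = 18.132792
C = V + |VC|·bis = (2.1651,-3.2289)
T_A = V + ((C−V)·d_A)·d_A = V + 2.2076·d_A = (5.0863,14.5303)
T_B = V + ((C−V)·d_B)·d_B = V + 2.2076·d_B = (9.2918,13.2978)
sweep = 180° − θ = 13.9861°

center=(2.1651,-3.2289) T_A=(5.0863,14.5303) T_B=(9.2918,13.2978) sweep=13.9861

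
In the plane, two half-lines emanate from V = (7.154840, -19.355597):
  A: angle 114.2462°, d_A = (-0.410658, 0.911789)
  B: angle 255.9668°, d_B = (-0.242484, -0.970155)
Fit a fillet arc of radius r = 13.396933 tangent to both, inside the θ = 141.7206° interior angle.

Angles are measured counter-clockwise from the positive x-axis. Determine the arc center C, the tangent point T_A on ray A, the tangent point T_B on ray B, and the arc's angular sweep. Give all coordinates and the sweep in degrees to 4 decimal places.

center=(-6.9697,-20.6178) T_A=(5.2455,-15.1162) T_B=(6.0274,-23.8663) sweep=38.2794

bisector direction at 185.1065° = (-0.996031,-0.089007)
center distance |VC| = r/sin(θ/2) = 13.396933/sin(70.8603°) = 14.180821
C = V + |VC|·bis = (-6.9697,-20.6178)
T_A = V + ((C−V)·d_A)·d_A = V + 4.6495·d_A = (5.2455,-15.1162)
T_B = V + ((C−V)·d_B)·d_B = V + 4.6495·d_B = (6.0274,-23.8663)
sweep = 180° − θ = 38.2794°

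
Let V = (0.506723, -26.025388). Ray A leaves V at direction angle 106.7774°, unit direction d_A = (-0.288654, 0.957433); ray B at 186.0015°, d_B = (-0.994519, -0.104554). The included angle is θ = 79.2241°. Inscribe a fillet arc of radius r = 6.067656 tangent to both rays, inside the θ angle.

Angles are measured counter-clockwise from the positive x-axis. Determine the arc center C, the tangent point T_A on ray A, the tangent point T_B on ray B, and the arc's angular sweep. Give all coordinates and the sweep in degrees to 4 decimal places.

center=(-7.4189,-20.7575) T_A=(-1.6095,-19.0061) T_B=(-6.7845,-26.7919) sweep=100.7759

bisector direction at 146.3895° = (-0.832819,0.553545)
center distance |VC| = r/sin(θ/2) = 6.067656/sin(39.6121°) = 9.516608
C = V + |VC|·bis = (-7.4189,-20.7575)
T_A = V + ((C−V)·d_A)·d_A = V + 7.3314·d_A = (-1.6095,-19.0061)
T_B = V + ((C−V)·d_B)·d_B = V + 7.3314·d_B = (-6.7845,-26.7919)
sweep = 180° − θ = 100.7759°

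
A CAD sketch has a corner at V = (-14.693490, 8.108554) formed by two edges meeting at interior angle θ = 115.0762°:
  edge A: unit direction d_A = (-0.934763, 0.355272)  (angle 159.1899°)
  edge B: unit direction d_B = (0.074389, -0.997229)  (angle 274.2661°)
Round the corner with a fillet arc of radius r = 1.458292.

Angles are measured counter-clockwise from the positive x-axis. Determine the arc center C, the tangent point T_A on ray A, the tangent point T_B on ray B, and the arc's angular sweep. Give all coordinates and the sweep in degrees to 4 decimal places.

center=(-16.0787,7.0750) T_A=(-15.5606,8.4381) T_B=(-14.6245,7.1835) sweep=64.9238

bisector direction at 216.7280° = (-0.801483,-0.598017)
center distance |VC| = r/sin(θ/2) = 1.458292/sin(57.5381°) = 1.728349
C = V + |VC|·bis = (-16.0787,7.0750)
T_A = V + ((C−V)·d_A)·d_A = V + 0.9277·d_A = (-15.5606,8.4381)
T_B = V + ((C−V)·d_B)·d_B = V + 0.9277·d_B = (-14.6245,7.1835)
sweep = 180° − θ = 64.9238°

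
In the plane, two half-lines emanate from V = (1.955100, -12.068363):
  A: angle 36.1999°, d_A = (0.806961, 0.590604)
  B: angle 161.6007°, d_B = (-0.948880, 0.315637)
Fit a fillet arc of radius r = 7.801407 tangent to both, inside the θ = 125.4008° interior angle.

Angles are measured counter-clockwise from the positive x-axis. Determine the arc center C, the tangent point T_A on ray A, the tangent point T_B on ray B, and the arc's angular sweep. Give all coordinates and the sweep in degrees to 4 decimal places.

center=(0.5968,-3.3948) T_A=(5.2044,-9.6903) T_B=(-1.8656,-10.7974) sweep=54.5992

bisector direction at 98.9003° = (-0.154716,0.987959)
center distance |VC| = r/sin(θ/2) = 7.801407/sin(62.7004°) = 8.779234
C = V + |VC|·bis = (0.5968,-3.3948)
T_A = V + ((C−V)·d_A)·d_A = V + 4.0265·d_A = (5.2044,-9.6903)
T_B = V + ((C−V)·d_B)·d_B = V + 4.0265·d_B = (-1.8656,-10.7974)
sweep = 180° − θ = 54.5992°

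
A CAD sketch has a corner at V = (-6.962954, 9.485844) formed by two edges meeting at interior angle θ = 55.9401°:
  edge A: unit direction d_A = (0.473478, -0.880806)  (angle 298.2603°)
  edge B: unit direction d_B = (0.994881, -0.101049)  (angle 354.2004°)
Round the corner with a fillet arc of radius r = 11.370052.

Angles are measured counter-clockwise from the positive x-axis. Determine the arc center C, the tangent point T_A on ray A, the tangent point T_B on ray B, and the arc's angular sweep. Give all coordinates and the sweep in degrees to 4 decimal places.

center=(13.1895,-3.9896) T_A=(3.1747,-9.3730) T_B=(14.3384,7.3223) sweep=124.0599

bisector direction at 326.2303° = (0.831279,-0.555855)
center distance |VC| = r/sin(θ/2) = 11.370052/sin(27.9701°) = 24.242666
C = V + |VC|·bis = (13.1895,-3.9896)
T_A = V + ((C−V)·d_A)·d_A = V + 21.4110·d_A = (3.1747,-9.3730)
T_B = V + ((C−V)·d_B)·d_B = V + 21.4110·d_B = (14.3384,7.3223)
sweep = 180° − θ = 124.0599°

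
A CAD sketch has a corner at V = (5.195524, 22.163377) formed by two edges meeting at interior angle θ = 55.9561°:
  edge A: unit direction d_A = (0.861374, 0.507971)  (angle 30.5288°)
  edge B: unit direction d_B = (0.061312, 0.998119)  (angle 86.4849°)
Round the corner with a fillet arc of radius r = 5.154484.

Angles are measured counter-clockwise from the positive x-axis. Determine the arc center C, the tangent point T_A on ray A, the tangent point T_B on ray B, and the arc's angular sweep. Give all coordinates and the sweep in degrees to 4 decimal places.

bisector direction at 58.5069° = (0.522397,0.852703)
center distance |VC| = r/sin(θ/2) = 5.154484/sin(27.9780°) = 10.987249
C = V + |VC|·bis = (10.9352,31.5322)
T_A = V + ((C−V)·d_A)·d_A = V + 9.7031·d_A = (13.5536,27.0923)
T_B = V + ((C−V)·d_B)·d_B = V + 9.7031·d_B = (5.7904,31.8483)
sweep = 180° − θ = 124.0439°

center=(10.9352,31.5322) T_A=(13.5536,27.0923) T_B=(5.7904,31.8483) sweep=124.0439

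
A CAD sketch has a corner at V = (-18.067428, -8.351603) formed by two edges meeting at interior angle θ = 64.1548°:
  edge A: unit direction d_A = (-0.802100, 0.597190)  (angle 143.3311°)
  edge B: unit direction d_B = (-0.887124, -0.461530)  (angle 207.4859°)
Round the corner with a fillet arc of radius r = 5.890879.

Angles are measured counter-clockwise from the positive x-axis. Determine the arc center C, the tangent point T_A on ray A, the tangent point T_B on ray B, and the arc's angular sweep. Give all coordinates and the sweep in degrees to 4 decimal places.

bisector direction at 175.4085° = (-0.996791,0.080051)
center distance |VC| = r/sin(θ/2) = 5.890879/sin(32.0774°) = 11.092589
C = V + |VC|·bis = (-29.1244,-7.4636)
T_A = V + ((C−V)·d_A)·d_A = V + 9.3991·d_A = (-25.6064,-2.7386)
T_B = V + ((C−V)·d_B)·d_B = V + 9.3991·d_B = (-26.4056,-12.6896)
sweep = 180° − θ = 115.8452°

center=(-29.1244,-7.4636) T_A=(-25.6064,-2.7386) T_B=(-26.4056,-12.6896) sweep=115.8452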